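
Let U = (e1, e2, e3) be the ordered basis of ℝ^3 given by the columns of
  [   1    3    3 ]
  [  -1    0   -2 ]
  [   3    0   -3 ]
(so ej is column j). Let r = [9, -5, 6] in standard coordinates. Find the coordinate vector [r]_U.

[r]_U is the unique c with M c = r, where M has columns e1, ..., e3.
Solving this 3x3 system gives c = (3, 1, 1).
Check: 3e1 + e2 + e3 = [9, -5, 6].

[3, 1, 1]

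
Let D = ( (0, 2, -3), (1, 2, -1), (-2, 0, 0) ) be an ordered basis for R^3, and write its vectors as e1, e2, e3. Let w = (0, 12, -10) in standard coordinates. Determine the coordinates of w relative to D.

(2, 4, 2)

We seek scalars with c_1 e1 + ... + c_3 e3 = w; equivalently solve M c = w where the columns of M are e1, ..., e3.
Solving this 3x3 system gives c = (2, 4, 2).
Check: 2e1 + 4e2 + 2e3 = (0, 12, -10).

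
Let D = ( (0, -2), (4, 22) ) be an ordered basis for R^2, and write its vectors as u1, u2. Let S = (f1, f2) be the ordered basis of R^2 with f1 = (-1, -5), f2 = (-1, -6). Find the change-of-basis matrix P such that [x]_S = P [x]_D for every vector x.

Let M have columns uj and N have columns fj. Then for every x, N [x]_S = x = M [x]_D, so P = N^(-1) M.
Since det N = 1, N^(-1) has integer entries; multiplying gives P = [[-2, -2], [2, -2]].

[[-2, -2], [2, -2]]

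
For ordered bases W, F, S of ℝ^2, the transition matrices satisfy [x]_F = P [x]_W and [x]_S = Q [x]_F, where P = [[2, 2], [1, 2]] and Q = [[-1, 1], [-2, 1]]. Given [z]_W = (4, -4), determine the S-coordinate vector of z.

(-4, -4)

Apply P to get F-coordinates (0, -4), then Q to get S-coordinates.
The result is [z]_S = (-4, -4).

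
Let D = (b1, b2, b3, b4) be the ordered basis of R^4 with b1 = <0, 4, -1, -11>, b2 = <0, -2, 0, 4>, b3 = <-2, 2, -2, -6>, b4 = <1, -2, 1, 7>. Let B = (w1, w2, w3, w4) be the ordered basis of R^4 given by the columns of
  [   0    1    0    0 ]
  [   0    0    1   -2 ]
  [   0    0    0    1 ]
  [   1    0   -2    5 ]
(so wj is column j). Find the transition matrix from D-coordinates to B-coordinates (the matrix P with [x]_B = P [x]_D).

[[-2, 0, 0, 2], [0, 0, -2, 1], [2, -2, -2, 0], [-1, 0, -2, 1]]

Let M have columns bj and N have columns wj. Then for every x, N [x]_B = x = M [x]_D, so P = N^(-1) M.
Since det N = -1, N^(-1) has integer entries; multiplying gives P = [[-2, 0, 0, 2], [0, 0, -2, 1], [2, -2, -2, 0], [-1, 0, -2, 1]].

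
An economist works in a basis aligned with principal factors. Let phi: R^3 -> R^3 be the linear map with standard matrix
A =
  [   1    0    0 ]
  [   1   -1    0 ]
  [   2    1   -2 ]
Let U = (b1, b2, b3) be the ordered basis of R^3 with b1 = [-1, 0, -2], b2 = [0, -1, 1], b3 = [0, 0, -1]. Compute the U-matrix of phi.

[[1, 0, 0], [1, -1, 0], [-3, 2, -2]]

Let P have columns b1, ..., b3. Then [phi]_U = P^(-1) A P.
Here det P = -1, so P^(-1) is integer; computing A P first and then P^(-1)(A P) gives [[1, 0, 0], [1, -1, 0], [-3, 2, -2]].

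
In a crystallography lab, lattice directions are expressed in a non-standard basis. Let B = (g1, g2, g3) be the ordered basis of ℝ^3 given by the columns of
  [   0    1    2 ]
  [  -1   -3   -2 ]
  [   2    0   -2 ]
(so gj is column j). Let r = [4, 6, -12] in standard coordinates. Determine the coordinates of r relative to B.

[-2, -4, 4]

We seek scalars with c_1 g1 + ... + c_3 g3 = r; equivalently solve M c = r where the columns of M are g1, ..., g3.
Gaussian elimination on [M | r] yields c = (-2, -4, 4).
Check: -2g1 - 4g2 + 4g3 = [4, 6, -12].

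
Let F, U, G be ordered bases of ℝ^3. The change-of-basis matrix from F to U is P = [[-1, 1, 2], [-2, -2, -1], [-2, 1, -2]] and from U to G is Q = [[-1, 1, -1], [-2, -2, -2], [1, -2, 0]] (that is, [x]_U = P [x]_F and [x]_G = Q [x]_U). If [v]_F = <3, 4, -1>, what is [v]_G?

<-12, 28, 25>

Composing the changes, [v]_G = Q P [v]_F.
Q P = [[1, -4, -1], [10, 0, 2], [3, 5, 4]]; applying this to <3, 4, -1> gives <-12, 28, 25>.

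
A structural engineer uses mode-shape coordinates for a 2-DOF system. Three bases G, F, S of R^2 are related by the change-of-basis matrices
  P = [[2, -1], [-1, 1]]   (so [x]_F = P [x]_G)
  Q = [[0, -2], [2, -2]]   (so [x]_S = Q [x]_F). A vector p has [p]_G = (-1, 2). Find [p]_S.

(-6, -14)

First [p]_F = P [p]_G = (-4, 3).
Then [p]_S = Q [p]_F = (-6, -14).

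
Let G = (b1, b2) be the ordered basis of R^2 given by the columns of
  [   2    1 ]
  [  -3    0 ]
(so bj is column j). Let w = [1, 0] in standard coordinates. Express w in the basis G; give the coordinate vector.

We seek scalars with c_1 b1 + c_2 b2 = w; equivalently solve M c = w where the columns of M are b1, b2.
System: 2c_1 + c_2 = 1, -3c_1 + 0c_2 = 0; solving gives c_1 = 0, c_2 = 1.
Check: 0·b1 + b2 = [1, 0].

[0, 1]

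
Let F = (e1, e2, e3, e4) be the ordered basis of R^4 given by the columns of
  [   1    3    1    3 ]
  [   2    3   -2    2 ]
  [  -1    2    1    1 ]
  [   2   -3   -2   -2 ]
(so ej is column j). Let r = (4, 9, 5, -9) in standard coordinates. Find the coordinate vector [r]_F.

(-4, 1, -4, 3)

Write r = c_1 e1 + ... + c_4 e4 and solve for the c_i.
Solving this 4x4 system gives c = (-4, 1, -4, 3).
Check: -4e1 + e2 - 4e3 + 3e4 = (4, 9, 5, -9).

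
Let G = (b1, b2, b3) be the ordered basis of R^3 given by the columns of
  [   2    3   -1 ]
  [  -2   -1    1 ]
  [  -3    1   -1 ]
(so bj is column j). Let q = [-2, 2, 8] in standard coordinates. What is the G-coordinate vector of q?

[-2, 0, -2]

Write q = c_1 b1 + ... + c_3 b3 and solve for the c_i.
Solving this 3x3 system gives c = (-2, 0, -2).
Check: -2b1 + 0·b2 - 2b3 = [-2, 2, 8].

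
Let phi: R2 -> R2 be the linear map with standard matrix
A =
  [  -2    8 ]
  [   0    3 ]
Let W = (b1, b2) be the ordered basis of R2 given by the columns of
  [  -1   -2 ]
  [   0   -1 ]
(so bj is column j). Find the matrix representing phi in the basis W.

The j-th column of [phi]_W is [phi(bj)]_W.
phi(b1) = A b1 = <2, 0> = -2b1 + 0·b2, so column 1 is <-2, 0>.
Repeating for b2 and assembling the columns gives [[-2, -2], [0, 3]].

[[-2, -2], [0, 3]]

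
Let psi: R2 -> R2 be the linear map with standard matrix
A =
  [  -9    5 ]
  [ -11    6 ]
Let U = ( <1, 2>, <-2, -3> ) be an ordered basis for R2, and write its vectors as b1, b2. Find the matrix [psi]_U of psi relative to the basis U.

With P the matrix whose columns are b1, b2, [psi]_U = P^(-1) A P.
Column by column: psi(b1) = A b1 = <1, 1>; its U-coordinates <-1, -1> give column 1.
Continuing for each basis vector yields [psi]_U = [[-1, -1], [-1, -2]].

[[-1, -1], [-1, -2]]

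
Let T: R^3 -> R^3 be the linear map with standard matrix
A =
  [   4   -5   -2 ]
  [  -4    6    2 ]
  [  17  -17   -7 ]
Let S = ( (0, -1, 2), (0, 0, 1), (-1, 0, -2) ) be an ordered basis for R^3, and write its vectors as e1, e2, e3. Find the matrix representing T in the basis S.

[[2, -2, 0], [-3, 1, -3], [-1, 2, 0]]

Let P have columns e1, ..., e3. Then [T]_S = P^(-1) A P.
Here det P = 1, so P^(-1) is integer; computing A P first and then P^(-1)(A P) gives [[2, -2, 0], [-3, 1, -3], [-1, 2, 0]].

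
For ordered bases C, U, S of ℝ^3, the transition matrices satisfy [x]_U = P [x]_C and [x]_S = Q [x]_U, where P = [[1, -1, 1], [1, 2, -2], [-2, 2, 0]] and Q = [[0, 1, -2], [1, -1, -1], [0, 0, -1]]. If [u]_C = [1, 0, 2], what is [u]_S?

[1, 8, 2]

Composing the changes, [u]_S = Q P [u]_C.
Q P = [[5, -2, -2], [2, -5, 3], [2, -2, 0]]; applying this to [1, 0, 2] gives [1, 8, 2].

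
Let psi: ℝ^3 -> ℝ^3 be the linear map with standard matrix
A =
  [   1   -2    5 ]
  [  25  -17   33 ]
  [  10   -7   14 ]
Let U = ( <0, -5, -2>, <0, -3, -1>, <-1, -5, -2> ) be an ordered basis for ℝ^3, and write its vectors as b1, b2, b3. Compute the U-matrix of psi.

With P the matrix whose columns are b1, ..., b3, [psi]_U = P^(-1) A P.
Column by column: psi(b1) = A b1 = <0, 19, 7>; its U-coordinates <-2, -3, 0> give column 1.
Continuing for each basis vector yields [psi]_U = [[-2, -2, 2], [-3, -1, -3], [0, -1, 1]].

[[-2, -2, 2], [-3, -1, -3], [0, -1, 1]]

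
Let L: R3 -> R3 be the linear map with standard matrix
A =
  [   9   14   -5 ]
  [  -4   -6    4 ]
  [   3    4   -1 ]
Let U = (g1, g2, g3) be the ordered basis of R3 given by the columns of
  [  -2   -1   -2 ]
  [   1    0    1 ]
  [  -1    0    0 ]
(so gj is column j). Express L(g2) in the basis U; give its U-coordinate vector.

Compute L(g2) = A g2 = <-9, 4, -3> in standard coordinates.
Then write this in U-coordinates: solve for y in y_1 g1 + ... + y_3 g3 = <-9, 4, -3>.
This gives y = <3, 1, 1>, which is column 2 of [L]_U.

<3, 1, 1>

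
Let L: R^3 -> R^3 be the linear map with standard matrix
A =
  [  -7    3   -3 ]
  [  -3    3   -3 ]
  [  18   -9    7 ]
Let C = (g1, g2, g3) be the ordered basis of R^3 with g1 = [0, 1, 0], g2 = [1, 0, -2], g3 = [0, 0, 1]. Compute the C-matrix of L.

[[3, 3, -3], [3, -1, -3], [-3, 2, 1]]

With P the matrix whose columns are g1, ..., g3, [L]_C = P^(-1) A P.
Column by column: L(g1) = A g1 = [3, 3, -9]; its C-coordinates [3, 3, -3] give column 1.
Continuing for each basis vector yields [L]_C = [[3, 3, -3], [3, -1, -3], [-3, 2, 1]].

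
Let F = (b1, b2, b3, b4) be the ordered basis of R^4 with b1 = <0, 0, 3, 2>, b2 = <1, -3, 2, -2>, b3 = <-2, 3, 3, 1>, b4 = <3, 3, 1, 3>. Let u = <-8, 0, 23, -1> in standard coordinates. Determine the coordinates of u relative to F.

<2, 3, 4, -1>

We seek scalars with c_1 b1 + ... + c_4 b4 = u; equivalently solve M c = u where the columns of M are b1, ..., b4.
Row-reducing the augmented matrix [M | u] gives c = (2, 3, 4, -1).
Check: 2b1 + 3b2 + 4b3 - b4 = <-8, 0, 23, -1>.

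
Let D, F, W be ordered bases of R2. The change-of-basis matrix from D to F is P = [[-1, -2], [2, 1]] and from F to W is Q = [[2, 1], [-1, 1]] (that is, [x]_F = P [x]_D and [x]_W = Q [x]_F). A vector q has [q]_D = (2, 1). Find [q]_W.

First [q]_F = P [q]_D = (-4, 5).
Then [q]_W = Q [q]_F = (-3, 9).

(-3, 9)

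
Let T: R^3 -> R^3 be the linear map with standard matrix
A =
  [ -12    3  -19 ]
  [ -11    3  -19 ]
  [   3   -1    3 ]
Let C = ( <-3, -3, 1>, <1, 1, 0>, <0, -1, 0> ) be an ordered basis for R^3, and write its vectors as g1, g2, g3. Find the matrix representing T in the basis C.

[[-3, 2, 1], [-1, -3, 0], [3, -1, 0]]

Let P have columns g1, ..., g3. Then [T]_C = P^(-1) A P.
Here det P = -1, so P^(-1) is integer; computing A P first and then P^(-1)(A P) gives [[-3, 2, 1], [-1, -3, 0], [3, -1, 0]].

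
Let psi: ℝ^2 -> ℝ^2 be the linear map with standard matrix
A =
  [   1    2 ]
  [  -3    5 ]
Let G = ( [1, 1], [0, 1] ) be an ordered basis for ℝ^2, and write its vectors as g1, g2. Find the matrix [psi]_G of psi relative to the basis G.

[[3, 2], [-1, 3]]

With P the matrix whose columns are g1, g2, [psi]_G = P^(-1) A P.
Column by column: psi(g1) = A g1 = [3, 2]; its G-coordinates [3, -1] give column 1.
Continuing for each basis vector yields [psi]_G = [[3, 2], [-1, 3]].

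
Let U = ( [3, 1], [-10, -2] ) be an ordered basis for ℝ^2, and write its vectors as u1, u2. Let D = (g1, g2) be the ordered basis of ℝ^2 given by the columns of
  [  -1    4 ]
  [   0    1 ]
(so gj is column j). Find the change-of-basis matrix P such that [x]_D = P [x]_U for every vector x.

Let M have columns uj and N have columns gj. Then for every x, N [x]_D = x = M [x]_U, so P = N^(-1) M.
Since det N = -1, N^(-1) has integer entries; multiplying gives P = [[1, 2], [1, -2]].

[[1, 2], [1, -2]]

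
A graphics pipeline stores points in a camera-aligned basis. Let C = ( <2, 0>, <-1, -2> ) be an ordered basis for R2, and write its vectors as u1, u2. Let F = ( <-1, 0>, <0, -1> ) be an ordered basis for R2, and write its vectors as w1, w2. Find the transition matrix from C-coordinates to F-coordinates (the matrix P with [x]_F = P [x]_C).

Take x = uj: its C-coordinates are the j-th standard unit vector, so P e_j — column j of P — equals [uj]_F.
u1 = -2w1 + 0·w2, giving column 1 = <-2, 0>; repeating for each j gives P = [[-2, 1], [0, 2]].

[[-2, 1], [0, 2]]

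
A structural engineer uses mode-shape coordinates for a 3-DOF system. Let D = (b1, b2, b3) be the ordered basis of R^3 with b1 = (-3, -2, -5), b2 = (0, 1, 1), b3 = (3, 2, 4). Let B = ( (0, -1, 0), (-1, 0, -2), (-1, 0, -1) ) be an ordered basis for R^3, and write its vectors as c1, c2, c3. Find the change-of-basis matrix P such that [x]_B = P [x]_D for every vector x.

[[2, -1, -2], [2, -1, -1], [1, 1, -2]]

Column j of P is [bj]_B, since P maps D-coordinates to B-coordinates.
Expressing b1 in B: b1 = 2c1 + 2c2 + c3, so column 1 of P is (2, 2, 1).
Doing the same for each bj gives P = [[2, -1, -2], [2, -1, -1], [1, 1, -2]].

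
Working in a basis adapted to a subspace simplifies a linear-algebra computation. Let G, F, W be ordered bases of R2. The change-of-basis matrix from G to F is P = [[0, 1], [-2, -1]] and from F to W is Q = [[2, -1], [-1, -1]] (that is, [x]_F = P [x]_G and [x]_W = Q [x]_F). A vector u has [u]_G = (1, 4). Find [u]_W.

(14, 2)

Composing the changes, [u]_W = Q P [u]_G.
Q P = [[2, 3], [2, 0]]; applying this to (1, 4) gives (14, 2).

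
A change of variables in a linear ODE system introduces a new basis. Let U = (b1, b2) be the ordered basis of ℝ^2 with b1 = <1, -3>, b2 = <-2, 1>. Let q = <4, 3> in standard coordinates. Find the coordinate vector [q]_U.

We seek scalars with c_1 b1 + c_2 b2 = q; equivalently solve M c = q where the columns of M are b1, b2.
System: c_1 - 2c_2 = 4, -3c_1 + c_2 = 3; solving gives c_1 = -2, c_2 = -3.
Check: -2b1 - 3b2 = <4, 3>.

<-2, -3>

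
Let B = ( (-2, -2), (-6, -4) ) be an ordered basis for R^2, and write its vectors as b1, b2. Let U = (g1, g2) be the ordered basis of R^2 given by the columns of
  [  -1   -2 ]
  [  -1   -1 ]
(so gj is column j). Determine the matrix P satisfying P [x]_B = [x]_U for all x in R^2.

Take x = bj: its B-coordinates are the j-th standard unit vector, so P e_j — column j of P — equals [bj]_U.
b1 = 2g1 + 0·g2, giving column 1 = (2, 0); repeating for each j gives P = [[2, 2], [0, 2]].

[[2, 2], [0, 2]]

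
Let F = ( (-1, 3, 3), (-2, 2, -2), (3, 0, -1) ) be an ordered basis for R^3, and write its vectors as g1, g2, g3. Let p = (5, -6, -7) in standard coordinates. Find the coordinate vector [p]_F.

We seek scalars with c_1 g1 + ... + c_3 g3 = p; equivalently solve M c = p where the columns of M are g1, ..., g3.
Row-reducing the augmented matrix [M | p] gives c = (-2, 0, 1).
Check: -2g1 + 0·g2 + g3 = (5, -6, -7).

(-2, 0, 1)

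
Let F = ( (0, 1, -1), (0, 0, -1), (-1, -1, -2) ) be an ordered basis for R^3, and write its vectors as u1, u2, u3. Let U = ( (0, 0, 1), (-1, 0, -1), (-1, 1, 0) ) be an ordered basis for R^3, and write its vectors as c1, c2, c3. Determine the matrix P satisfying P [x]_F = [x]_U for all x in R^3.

[[-2, -1, 0], [-1, 0, 2], [1, 0, -1]]

Column j of P is [uj]_U, since P maps F-coordinates to U-coordinates.
Expressing u1 in U: u1 = -2c1 - c2 + c3, so column 1 of P is (-2, -1, 1).
Doing the same for each uj gives P = [[-2, -1, 0], [-1, 0, 2], [1, 0, -1]].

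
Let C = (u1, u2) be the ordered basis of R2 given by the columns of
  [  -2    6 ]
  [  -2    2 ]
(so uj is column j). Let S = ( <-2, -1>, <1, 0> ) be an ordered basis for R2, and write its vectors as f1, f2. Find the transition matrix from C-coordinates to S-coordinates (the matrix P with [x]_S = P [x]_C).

Column j of P is [uj]_S, since P maps C-coordinates to S-coordinates.
Expressing u1 in S: u1 = 2f1 + 2f2, so column 1 of P is <2, 2>.
Doing the same for each uj gives P = [[2, -2], [2, 2]].

[[2, -2], [2, 2]]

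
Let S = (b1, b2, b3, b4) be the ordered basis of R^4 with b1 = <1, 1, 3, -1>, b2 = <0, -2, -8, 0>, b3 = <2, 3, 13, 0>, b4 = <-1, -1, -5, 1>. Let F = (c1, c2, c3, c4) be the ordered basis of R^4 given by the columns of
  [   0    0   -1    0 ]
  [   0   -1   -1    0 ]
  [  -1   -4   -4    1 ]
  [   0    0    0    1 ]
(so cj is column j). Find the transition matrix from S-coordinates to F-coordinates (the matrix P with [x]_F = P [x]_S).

[[0, 0, -1, 2], [0, 2, -1, 0], [-1, 0, -2, 1], [-1, 0, 0, 1]]

Column j of P is [bj]_F, since P maps S-coordinates to F-coordinates.
Expressing b1 in F: b1 = 0·c1 + 0·c2 - c3 - c4, so column 1 of P is <0, 0, -1, -1>.
Doing the same for each bj gives P = [[0, 0, -1, 2], [0, 2, -1, 0], [-1, 0, -2, 1], [-1, 0, 0, 1]].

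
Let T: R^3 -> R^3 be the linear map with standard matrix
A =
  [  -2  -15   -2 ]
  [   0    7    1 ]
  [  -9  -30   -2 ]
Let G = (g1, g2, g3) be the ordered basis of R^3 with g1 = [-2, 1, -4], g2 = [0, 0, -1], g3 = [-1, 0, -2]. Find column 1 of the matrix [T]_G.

Column 1 of [T]_G is the G-coordinate vector of T(g1).
In standard coordinates T(g1) = A g1 = [-3, 3, -4].
Converting to G: [-3, 3, -4] = 3g1 - 2g2 - 3g3, so the coordinate vector is [3, -2, -3].

[3, -2, -3]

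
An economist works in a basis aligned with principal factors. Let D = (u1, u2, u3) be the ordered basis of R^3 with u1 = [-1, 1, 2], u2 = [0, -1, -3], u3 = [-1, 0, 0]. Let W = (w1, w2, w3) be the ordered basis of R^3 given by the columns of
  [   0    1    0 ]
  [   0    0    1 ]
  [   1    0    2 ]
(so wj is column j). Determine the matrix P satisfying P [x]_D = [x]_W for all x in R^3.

[[0, -1, 0], [-1, 0, -1], [1, -1, 0]]

Column j of P is [uj]_W, since P maps D-coordinates to W-coordinates.
Expressing u1 in W: u1 = 0·w1 - w2 + w3, so column 1 of P is [0, -1, 1].
Doing the same for each uj gives P = [[0, -1, 0], [-1, 0, -1], [1, -1, 0]].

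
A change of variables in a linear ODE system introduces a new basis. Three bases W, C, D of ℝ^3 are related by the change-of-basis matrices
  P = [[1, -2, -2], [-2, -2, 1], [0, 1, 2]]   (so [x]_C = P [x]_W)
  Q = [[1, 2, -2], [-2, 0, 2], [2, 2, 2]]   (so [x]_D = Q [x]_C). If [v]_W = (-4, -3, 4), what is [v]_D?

(20, 22, 34)

Apply P to get C-coordinates (-6, 18, 5), then Q to get D-coordinates.
The result is [v]_D = (20, 22, 34).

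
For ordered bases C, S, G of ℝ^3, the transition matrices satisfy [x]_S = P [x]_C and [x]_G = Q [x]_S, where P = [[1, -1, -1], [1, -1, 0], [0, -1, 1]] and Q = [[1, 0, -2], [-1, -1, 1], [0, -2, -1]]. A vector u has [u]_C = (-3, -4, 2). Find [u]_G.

(-13, 6, -8)

Apply P to get S-coordinates (-1, 1, 6), then Q to get G-coordinates.
The result is [u]_G = (-13, 6, -8).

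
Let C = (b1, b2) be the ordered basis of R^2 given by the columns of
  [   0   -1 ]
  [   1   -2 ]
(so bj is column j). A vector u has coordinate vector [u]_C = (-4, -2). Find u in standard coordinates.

The coordinates say u = -4b1 - 2b2; adding the scaled basis vectors gives (2, 0).

(2, 0)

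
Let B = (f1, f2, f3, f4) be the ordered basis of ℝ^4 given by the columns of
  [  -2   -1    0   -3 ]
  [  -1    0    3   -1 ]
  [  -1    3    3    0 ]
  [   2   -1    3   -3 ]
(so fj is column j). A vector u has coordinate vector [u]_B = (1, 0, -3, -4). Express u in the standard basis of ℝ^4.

(10, -6, -10, 5)

By definition u = f1 + 0·f2 - 3f3 - 4f4.
Summing componentwise gives (10, -6, -10, 5).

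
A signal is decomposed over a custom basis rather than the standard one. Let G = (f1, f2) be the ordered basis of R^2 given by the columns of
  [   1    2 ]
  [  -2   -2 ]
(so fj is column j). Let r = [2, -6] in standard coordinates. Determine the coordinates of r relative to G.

[4, -1]

We seek scalars with c_1 f1 + c_2 f2 = r; equivalently solve M c = r where the columns of M are f1, f2.
System: c_1 + 2c_2 = 2, -2c_1 - 2c_2 = -6; solving gives c_1 = 4, c_2 = -1.
Check: 4f1 - f2 = [2, -6].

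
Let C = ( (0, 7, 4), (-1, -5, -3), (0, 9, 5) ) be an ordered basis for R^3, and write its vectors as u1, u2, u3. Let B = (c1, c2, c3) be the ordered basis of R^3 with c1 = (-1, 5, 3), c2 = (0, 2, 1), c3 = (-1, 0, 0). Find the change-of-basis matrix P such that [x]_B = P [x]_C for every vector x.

Let M have columns uj and N have columns cj. Then for every x, N [x]_B = x = M [x]_C, so P = N^(-1) M.
Since det N = 1, N^(-1) has integer entries; multiplying gives P = [[1, -1, 1], [1, 0, 2], [-1, 2, -1]].

[[1, -1, 1], [1, 0, 2], [-1, 2, -1]]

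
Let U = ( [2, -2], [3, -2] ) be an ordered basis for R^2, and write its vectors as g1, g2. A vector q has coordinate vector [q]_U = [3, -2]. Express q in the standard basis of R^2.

q = M [q]_U, where M has columns g1, g2.
Carrying out the matrix-vector product, q = [0, -2].

[0, -2]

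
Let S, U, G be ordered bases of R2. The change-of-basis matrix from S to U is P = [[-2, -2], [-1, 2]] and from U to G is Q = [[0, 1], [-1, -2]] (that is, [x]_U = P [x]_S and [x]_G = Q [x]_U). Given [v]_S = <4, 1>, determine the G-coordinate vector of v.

<-2, 14>

Composing the changes, [v]_G = Q P [v]_S.
Q P = [[-1, 2], [4, -2]]; applying this to <4, 1> gives <-2, 14>.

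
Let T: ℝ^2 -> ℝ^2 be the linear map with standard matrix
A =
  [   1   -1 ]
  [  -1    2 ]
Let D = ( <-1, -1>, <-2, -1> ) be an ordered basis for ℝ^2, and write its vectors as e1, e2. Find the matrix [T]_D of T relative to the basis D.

The j-th column of [T]_D is [T(ej)]_D.
T(e1) = A e1 = <0, -1> = 2e1 - e2, so column 1 is <2, -1>.
Repeating for e2 and assembling the columns gives [[2, -1], [-1, 1]].

[[2, -1], [-1, 1]]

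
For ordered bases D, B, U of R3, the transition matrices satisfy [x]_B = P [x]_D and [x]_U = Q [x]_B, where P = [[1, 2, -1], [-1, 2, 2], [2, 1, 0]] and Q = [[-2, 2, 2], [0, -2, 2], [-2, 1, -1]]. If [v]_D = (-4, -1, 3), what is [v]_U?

(16, -34, 35)

Apply P to get B-coordinates (-9, 8, -9), then Q to get U-coordinates.
The result is [v]_U = (16, -34, 35).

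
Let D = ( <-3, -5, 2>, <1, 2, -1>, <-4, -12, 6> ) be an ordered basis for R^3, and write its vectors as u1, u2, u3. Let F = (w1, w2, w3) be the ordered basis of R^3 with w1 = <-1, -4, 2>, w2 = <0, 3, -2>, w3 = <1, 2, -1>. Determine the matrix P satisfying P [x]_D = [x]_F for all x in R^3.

[[1, 0, 2], [1, 0, 0], [-2, 1, -2]]

Let M have columns uj and N have columns wj. Then for every x, N [x]_F = x = M [x]_D, so P = N^(-1) M.
Since det N = 1, N^(-1) has integer entries; multiplying gives P = [[1, 0, 2], [1, 0, 0], [-2, 1, -2]].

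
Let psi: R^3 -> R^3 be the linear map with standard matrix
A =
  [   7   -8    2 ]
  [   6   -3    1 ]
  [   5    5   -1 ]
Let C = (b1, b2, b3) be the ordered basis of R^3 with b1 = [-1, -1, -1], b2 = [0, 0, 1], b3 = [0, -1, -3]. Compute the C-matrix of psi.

Let P have columns b1, ..., b3. Then [psi]_C = P^(-1) A P.
Here det P = -1, so P^(-1) is integer; computing A P first and then P^(-1)(A P) gives [[1, -2, -2], [1, 0, 2], [3, 1, 2]].

[[1, -2, -2], [1, 0, 2], [3, 1, 2]]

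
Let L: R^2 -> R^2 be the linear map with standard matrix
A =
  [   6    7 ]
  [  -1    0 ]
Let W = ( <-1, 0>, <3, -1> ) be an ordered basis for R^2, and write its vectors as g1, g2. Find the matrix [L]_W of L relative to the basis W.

Let P have columns g1, g2. Then [L]_W = P^(-1) A P.
Here det P = 1, so P^(-1) is integer; computing A P first and then P^(-1)(A P) gives [[3, -2], [-1, 3]].

[[3, -2], [-1, 3]]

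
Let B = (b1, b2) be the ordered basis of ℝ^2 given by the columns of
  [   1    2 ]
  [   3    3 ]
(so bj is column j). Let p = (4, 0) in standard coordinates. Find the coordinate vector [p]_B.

(-4, 4)

We seek scalars with c_1 b1 + c_2 b2 = p; equivalently solve M c = p where the columns of M are b1, b2.
System: c_1 + 2c_2 = 4, 3c_1 + 3c_2 = 0; solving gives c_1 = -4, c_2 = 4.
Check: -4b1 + 4b2 = (4, 0).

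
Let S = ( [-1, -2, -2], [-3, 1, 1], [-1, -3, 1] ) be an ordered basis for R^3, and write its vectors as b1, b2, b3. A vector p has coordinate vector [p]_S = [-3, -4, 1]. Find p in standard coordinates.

By definition p = -3b1 - 4b2 + b3.
Summing componentwise gives [14, -1, 3].

[14, -1, 3]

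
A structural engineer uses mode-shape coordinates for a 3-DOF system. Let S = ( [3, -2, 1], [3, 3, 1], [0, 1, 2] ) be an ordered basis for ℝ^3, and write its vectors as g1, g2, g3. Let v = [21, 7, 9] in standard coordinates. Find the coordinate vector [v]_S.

Write v = c_1 g1 + ... + c_3 g3 and solve for the c_i.
Row-reducing the augmented matrix [M | v] gives c = (3, 4, 1).
Check: 3g1 + 4g2 + g3 = [21, 7, 9].

[3, 4, 1]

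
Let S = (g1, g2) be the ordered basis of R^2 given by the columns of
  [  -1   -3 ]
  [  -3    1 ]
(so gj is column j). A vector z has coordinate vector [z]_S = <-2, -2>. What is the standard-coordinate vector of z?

z = M [z]_S, where M has columns g1, g2.
Carrying out the matrix-vector product, z = <8, 4>.

<8, 4>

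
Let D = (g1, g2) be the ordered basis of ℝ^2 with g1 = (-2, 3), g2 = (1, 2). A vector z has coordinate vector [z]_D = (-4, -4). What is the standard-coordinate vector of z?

(4, -20)

z = M [z]_D, where M has columns g1, g2.
Carrying out the matrix-vector product, z = (4, -20).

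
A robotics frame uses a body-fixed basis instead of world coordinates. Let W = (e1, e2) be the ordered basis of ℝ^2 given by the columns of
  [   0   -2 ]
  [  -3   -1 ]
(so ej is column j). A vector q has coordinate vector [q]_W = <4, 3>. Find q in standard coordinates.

By definition q = 4e1 + 3e2.
Summing componentwise gives <-6, -15>.

<-6, -15>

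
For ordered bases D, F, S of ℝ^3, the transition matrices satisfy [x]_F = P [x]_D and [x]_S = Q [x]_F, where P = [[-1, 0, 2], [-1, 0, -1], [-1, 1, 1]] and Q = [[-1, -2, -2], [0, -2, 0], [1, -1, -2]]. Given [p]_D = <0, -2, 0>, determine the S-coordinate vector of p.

<4, 0, 4>

Composing the changes, [p]_S = Q P [p]_D.
Q P = [[5, -2, -2], [2, 0, 2], [2, -2, 1]]; applying this to <0, -2, 0> gives <4, 0, 4>.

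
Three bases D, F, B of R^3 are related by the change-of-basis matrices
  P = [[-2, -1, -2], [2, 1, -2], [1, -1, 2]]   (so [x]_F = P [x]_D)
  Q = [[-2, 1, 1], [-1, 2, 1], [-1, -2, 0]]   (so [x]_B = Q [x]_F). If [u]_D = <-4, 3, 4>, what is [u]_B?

First [u]_F = P [u]_D = <-3, -13, 1>.
Then [u]_B = Q [u]_F = <-6, -22, 29>.

<-6, -22, 29>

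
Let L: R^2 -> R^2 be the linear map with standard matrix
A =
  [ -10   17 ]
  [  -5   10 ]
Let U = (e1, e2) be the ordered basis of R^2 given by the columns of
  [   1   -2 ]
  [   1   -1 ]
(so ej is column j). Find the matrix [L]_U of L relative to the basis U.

[[3, -3], [-2, -3]]

With P the matrix whose columns are e1, e2, [L]_U = P^(-1) A P.
Column by column: L(e1) = A e1 = [7, 5]; its U-coordinates [3, -2] give column 1.
Continuing for each basis vector yields [L]_U = [[3, -3], [-2, -3]].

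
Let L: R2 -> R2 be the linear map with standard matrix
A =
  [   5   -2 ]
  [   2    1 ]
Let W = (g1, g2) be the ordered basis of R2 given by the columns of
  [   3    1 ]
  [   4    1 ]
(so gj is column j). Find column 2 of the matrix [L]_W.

(0, 3)

Column 2 of [L]_W is the W-coordinate vector of L(g2).
In standard coordinates L(g2) = A g2 = (3, 3).
Converting to W: (3, 3) = 0·g1 + 3g2, so the coordinate vector is (0, 3).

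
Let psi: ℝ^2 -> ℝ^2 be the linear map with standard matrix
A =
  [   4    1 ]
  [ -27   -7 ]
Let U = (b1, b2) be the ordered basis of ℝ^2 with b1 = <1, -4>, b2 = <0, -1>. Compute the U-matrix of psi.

Let P have columns b1, b2. Then [psi]_U = P^(-1) A P.
Here det P = -1, so P^(-1) is integer; computing A P first and then P^(-1)(A P) gives [[0, -1], [-1, -3]].

[[0, -1], [-1, -3]]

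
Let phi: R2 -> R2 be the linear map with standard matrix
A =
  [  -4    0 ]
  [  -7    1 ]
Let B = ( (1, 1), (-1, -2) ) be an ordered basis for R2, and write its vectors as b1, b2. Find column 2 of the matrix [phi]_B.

(3, -1)

Column 2 of [phi]_B is the B-coordinate vector of phi(b2).
In standard coordinates phi(b2) = A b2 = (4, 5).
Converting to B: (4, 5) = 3b1 - b2, so the coordinate vector is (3, -1).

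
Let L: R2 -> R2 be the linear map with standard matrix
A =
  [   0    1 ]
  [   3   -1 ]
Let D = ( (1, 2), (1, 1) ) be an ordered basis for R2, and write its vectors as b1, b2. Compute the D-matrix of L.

With P the matrix whose columns are b1, b2, [L]_D = P^(-1) A P.
Column by column: L(b1) = A b1 = (2, 1); its D-coordinates (-1, 3) give column 1.
Continuing for each basis vector yields [L]_D = [[-1, 1], [3, 0]].

[[-1, 1], [3, 0]]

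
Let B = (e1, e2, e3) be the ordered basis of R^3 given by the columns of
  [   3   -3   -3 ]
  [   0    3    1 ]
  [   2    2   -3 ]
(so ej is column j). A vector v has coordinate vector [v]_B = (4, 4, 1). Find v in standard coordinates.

(-3, 13, 13)

v = M [v]_B, where M has columns e1, ..., e3.
Carrying out the matrix-vector product, v = (-3, 13, 13).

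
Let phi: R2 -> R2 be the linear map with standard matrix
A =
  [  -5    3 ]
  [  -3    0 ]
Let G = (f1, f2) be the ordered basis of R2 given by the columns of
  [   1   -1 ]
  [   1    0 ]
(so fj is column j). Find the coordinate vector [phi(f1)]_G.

Column 1 of [phi]_G is the G-coordinate vector of phi(f1).
In standard coordinates phi(f1) = A f1 = <-2, -3>.
Converting to G: <-2, -3> = -3f1 - f2, so the coordinate vector is <-3, -1>.

<-3, -1>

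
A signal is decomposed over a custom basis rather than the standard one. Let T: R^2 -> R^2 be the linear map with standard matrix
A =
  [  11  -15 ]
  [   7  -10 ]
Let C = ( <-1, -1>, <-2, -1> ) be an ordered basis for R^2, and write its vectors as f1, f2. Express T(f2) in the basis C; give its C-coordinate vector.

<1, 3>

Column 2 of [T]_C is the C-coordinate vector of T(f2).
In standard coordinates T(f2) = A f2 = <-7, -4>.
Converting to C: <-7, -4> = f1 + 3f2, so the coordinate vector is <1, 3>.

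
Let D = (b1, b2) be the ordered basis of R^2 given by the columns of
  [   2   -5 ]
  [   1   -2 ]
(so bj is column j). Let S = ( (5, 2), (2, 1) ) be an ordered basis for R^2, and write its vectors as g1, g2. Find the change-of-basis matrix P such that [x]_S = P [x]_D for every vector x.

[[0, -1], [1, 0]]

Let M have columns bj and N have columns gj. Then for every x, N [x]_S = x = M [x]_D, so P = N^(-1) M.
Since det N = 1, N^(-1) has integer entries; multiplying gives P = [[0, -1], [1, 0]].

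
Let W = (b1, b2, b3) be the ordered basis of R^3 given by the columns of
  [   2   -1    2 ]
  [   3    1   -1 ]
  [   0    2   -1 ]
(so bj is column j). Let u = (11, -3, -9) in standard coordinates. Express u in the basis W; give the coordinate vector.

(1, -3, 3)

[u]_W is the unique c with M c = u, where M has columns b1, ..., b3.
Gaussian elimination on [M | u] yields c = (1, -3, 3).
Check: b1 - 3b2 + 3b3 = (11, -3, -9).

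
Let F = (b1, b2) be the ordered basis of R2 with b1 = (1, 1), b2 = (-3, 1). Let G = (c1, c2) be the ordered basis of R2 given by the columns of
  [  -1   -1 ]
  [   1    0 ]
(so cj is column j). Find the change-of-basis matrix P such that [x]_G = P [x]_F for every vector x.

[[1, 1], [-2, 2]]

Let M have columns bj and N have columns cj. Then for every x, N [x]_G = x = M [x]_F, so P = N^(-1) M.
Since det N = 1, N^(-1) has integer entries; multiplying gives P = [[1, 1], [-2, 2]].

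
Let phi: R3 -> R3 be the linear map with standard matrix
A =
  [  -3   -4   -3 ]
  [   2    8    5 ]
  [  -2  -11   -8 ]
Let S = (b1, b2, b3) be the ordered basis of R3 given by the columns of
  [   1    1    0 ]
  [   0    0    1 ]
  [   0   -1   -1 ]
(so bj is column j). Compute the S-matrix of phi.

[[-3, 3, -1], [0, -3, 0], [2, -3, 3]]

The j-th column of [phi]_S is [phi(bj)]_S.
phi(b1) = A b1 = (-3, 2, -2) = -3b1 + 0·b2 + 2b3, so column 1 is (-3, 0, 2).
Repeating for b2, b3 and assembling the columns gives [[-3, 3, -1], [0, -3, 0], [2, -3, 3]].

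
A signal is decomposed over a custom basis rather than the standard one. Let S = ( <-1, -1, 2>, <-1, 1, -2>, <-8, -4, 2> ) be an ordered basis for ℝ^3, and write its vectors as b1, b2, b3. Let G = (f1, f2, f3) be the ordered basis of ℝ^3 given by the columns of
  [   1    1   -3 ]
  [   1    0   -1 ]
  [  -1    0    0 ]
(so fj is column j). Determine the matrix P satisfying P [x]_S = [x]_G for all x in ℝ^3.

Column j of P is [bj]_G, since P maps S-coordinates to G-coordinates.
Expressing b1 in G: b1 = -2f1 - 2f2 - f3, so column 1 of P is <-2, -2, -1>.
Doing the same for each bj gives P = [[-2, 2, -2], [-2, 0, 0], [-1, 1, 2]].

[[-2, 2, -2], [-2, 0, 0], [-1, 1, 2]]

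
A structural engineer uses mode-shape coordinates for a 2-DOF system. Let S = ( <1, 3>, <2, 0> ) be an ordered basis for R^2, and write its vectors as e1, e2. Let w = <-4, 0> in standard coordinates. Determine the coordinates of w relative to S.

<0, -2>

Write w = c_1 e1 + c_2 e2 and solve for the c_i.
System: c_1 + 2c_2 = -4, 3c_1 + 0c_2 = 0; solving gives c_1 = 0, c_2 = -2.
Check: 0·e1 - 2e2 = <-4, 0>.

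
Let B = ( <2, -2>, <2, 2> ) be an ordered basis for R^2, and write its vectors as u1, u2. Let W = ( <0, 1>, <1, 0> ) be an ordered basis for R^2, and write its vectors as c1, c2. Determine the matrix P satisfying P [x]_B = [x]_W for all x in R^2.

Column j of P is [uj]_W, since P maps B-coordinates to W-coordinates.
Expressing u1 in W: u1 = -2c1 + 2c2, so column 1 of P is <-2, 2>.
Doing the same for each uj gives P = [[-2, 2], [2, 2]].

[[-2, 2], [2, 2]]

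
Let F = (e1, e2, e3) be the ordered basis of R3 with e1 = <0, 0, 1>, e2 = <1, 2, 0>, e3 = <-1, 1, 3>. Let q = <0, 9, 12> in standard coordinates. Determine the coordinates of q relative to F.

[q]_F is the unique c with M c = q, where M has columns e1, ..., e3.
Gaussian elimination on [M | q] yields c = (3, 3, 3).
Check: 3e1 + 3e2 + 3e3 = <0, 9, 12>.

<3, 3, 3>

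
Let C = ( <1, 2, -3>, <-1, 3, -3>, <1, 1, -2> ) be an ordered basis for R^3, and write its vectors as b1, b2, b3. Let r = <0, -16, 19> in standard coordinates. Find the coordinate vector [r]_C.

Write r = c_1 b1 + ... + c_3 b3 and solve for the c_i.
Row-reducing the augmented matrix [M | r] gives c = (-4, -3, 1).
Check: -4b1 - 3b2 + b3 = <0, -16, 19>.

<-4, -3, 1>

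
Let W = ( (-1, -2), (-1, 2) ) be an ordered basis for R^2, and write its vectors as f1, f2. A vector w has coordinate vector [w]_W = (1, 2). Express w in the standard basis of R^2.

(-3, 2)

w = M [w]_W, where M has columns f1, f2.
Carrying out the matrix-vector product, w = (-3, 2).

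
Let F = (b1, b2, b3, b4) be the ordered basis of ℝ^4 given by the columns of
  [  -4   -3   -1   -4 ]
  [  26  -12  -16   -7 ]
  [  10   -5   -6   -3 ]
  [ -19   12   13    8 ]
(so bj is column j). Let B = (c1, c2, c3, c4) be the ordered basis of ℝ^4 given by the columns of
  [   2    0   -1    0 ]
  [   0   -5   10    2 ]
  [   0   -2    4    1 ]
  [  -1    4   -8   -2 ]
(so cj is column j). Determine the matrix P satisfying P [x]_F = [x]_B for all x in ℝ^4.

Let M have columns bj and N have columns cj. Then for every x, N [x]_B = x = M [x]_F, so P = N^(-1) M.
Since det N = -1, N^(-1) has integer entries; multiplying gives P = [[-1, -2, -1, -2], [-2, 0, 2, 1], [2, -1, -1, 0], [-2, -1, 2, -1]].

[[-1, -2, -1, -2], [-2, 0, 2, 1], [2, -1, -1, 0], [-2, -1, 2, -1]]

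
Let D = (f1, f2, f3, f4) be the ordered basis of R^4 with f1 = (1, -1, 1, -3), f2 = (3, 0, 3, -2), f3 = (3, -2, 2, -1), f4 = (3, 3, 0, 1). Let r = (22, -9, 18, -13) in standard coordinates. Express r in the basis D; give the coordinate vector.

We seek scalars with c_1 f1 + ... + c_4 f4 = r; equivalently solve M c = r where the columns of M are f1, ..., f4.
Solving this 4x4 system gives c = (1, 3, 4, 0).
Check: f1 + 3f2 + 4f3 + 0·f4 = (22, -9, 18, -13).

(1, 3, 4, 0)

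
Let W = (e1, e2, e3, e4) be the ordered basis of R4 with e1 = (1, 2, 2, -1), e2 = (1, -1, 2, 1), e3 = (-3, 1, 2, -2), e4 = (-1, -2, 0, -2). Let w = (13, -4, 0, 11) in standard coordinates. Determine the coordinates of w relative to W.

(0, 3, -3, -1)

We seek scalars with c_1 e1 + ... + c_4 e4 = w; equivalently solve M c = w where the columns of M are e1, ..., e4.
Solving this 4x4 system gives c = (0, 3, -3, -1).
Check: 0·e1 + 3e2 - 3e3 - e4 = (13, -4, 0, 11).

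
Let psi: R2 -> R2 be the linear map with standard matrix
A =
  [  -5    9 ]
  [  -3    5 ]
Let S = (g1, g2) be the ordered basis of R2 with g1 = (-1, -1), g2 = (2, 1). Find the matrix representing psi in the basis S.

Let P have columns g1, g2. Then [psi]_S = P^(-1) A P.
Here det P = 1, so P^(-1) is integer; computing A P first and then P^(-1)(A P) gives [[0, 1], [-2, 0]].

[[0, 1], [-2, 0]]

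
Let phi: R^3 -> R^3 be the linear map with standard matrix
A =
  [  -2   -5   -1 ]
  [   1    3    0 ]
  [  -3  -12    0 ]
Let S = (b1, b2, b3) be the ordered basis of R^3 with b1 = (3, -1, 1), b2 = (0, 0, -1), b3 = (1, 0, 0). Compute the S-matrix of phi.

With P the matrix whose columns are b1, ..., b3, [phi]_S = P^(-1) A P.
Column by column: phi(b1) = A b1 = (-2, 0, 3); its S-coordinates (0, -3, -2) give column 1.
Continuing for each basis vector yields [phi]_S = [[0, 0, -1], [-3, 0, 2], [-2, 1, 1]].

[[0, 0, -1], [-3, 0, 2], [-2, 1, 1]]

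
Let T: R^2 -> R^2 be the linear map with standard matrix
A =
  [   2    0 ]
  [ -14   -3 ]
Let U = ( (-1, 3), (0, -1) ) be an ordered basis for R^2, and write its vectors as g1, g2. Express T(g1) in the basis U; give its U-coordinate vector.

Column 1 of [T]_U is the U-coordinate vector of T(g1).
In standard coordinates T(g1) = A g1 = (-2, 5).
Converting to U: (-2, 5) = 2g1 + g2, so the coordinate vector is (2, 1).

(2, 1)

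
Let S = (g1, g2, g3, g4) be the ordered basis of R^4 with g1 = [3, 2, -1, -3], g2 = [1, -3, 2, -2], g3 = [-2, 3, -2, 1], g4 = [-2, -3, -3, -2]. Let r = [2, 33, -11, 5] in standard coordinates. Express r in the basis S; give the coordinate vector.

We seek scalars with c_1 g1 + ... + c_4 g4 = r; equivalently solve M c = r where the columns of M are g1, ..., g4.
Gaussian elimination on [M | r] yields c = (3, -3, 4, -2).
Check: 3g1 - 3g2 + 4g3 - 2g4 = [2, 33, -11, 5].

[3, -3, 4, -2]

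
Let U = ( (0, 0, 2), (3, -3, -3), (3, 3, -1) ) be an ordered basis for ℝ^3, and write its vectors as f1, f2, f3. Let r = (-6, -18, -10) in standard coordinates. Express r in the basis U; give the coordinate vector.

(-4, 2, -4)

[r]_U is the unique c with M c = r, where M has columns f1, ..., f3.
Gaussian elimination on [M | r] yields c = (-4, 2, -4).
Check: -4f1 + 2f2 - 4f3 = (-6, -18, -10).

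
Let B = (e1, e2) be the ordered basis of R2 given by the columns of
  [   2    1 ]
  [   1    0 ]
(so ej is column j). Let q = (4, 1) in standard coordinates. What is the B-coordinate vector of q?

(1, 2)

Write q = c_1 e1 + c_2 e2 and solve for the c_i.
System: 2c_1 + c_2 = 4, c_1 + 0c_2 = 1; solving gives c_1 = 1, c_2 = 2.
Check: e1 + 2e2 = (4, 1).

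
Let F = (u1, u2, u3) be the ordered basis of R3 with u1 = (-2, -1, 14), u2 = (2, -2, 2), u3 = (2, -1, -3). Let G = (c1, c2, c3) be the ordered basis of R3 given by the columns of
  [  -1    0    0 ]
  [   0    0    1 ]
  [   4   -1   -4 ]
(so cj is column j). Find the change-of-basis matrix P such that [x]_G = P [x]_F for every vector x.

Column j of P is [uj]_G, since P maps F-coordinates to G-coordinates.
Expressing u1 in G: u1 = 2c1 - 2c2 - c3, so column 1 of P is (2, -2, -1).
Doing the same for each uj gives P = [[2, -2, -2], [-2, -2, -1], [-1, -2, -1]].

[[2, -2, -2], [-2, -2, -1], [-1, -2, -1]]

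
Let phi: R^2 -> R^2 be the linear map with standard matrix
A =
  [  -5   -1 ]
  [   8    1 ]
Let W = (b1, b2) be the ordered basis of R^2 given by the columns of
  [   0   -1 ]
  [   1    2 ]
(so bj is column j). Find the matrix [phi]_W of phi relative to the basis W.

With P the matrix whose columns are b1, b2, [phi]_W = P^(-1) A P.
Column by column: phi(b1) = A b1 = <-1, 1>; its W-coordinates <-1, 1> give column 1.
Continuing for each basis vector yields [phi]_W = [[-1, 0], [1, -3]].

[[-1, 0], [1, -3]]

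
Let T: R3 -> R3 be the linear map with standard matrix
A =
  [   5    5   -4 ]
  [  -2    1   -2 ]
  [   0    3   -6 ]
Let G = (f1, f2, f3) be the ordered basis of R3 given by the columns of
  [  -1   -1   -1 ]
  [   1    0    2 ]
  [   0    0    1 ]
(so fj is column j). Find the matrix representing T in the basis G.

With P the matrix whose columns are f1, ..., f3, [T]_G = P^(-1) A P.
Column by column: T(f1) = A f1 = (0, 3, 3); its G-coordinates (-3, 0, 3) give column 1.
Continuing for each basis vector yields [T]_G = [[-3, 2, 2], [0, 3, -3], [3, 0, 0]].

[[-3, 2, 2], [0, 3, -3], [3, 0, 0]]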